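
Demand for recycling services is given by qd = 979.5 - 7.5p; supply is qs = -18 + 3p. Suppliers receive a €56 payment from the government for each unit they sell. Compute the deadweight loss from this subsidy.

Pre-subsidy: 979.5 - 7.5p = -18 + 3p gives p* = 95, q* = 267.
With the subsidy, sellers receive ps = pb + 56 for each unit, where pb is the price buyers pay.
Supply in terms of pb becomes qs = -18 + 3(pb + 56) = 150 + 3pb. Setting this equal to demand: 979.5 - 7.5pb = 150 + 3pb, so pb = 79.
Sellers receive ps = 79 + 56 = 135; q' = 979.5 − 7.5·79 = 387.
The subsidy expands output by 387 − 267 = 120 past the efficient level; on those units the gap between marginal cost and willingness to pay runs from 0 up to 56.
DWL = ½ × 56 × 120 = 3360.

Deadweight loss = €3360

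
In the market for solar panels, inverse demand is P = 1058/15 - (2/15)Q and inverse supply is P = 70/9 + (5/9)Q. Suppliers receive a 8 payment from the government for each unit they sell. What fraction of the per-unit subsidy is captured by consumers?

Pre-subsidy: 1058/15 - (2/15)Q = 70/9 + (5/9)Q gives Q* = 2824/31 and P* = 1810/31.
With the subsidy, sellers receive Ps = Pb + 8 for each unit, where Pb is the price buyers pay.
On the curves, Pb = 1058/15 - (2/15)Q and Ps = 70/9 + (5/9)Q; the wedge Ps − Pb = 8 gives 70/9 + (5/9)Q − (1058/15 - (2/15)Q) = 8, so Q' = 3184/31.
Then Pb = 1058/15 − (2/15)·(3184/31) = 1762/31 and Ps = 70/9 + (5/9)·(3184/31) = 2010/31.
Buyers' price falls by P* − Pb = 1810/31 − 1762/31 = 48/31; sellers' price rises by Ps − P* = 2010/31 − 1810/31 = 200/31.
So consumers capture (48/31)/8 = 6/31 of each unit of subsidy.

Consumer share = 6/31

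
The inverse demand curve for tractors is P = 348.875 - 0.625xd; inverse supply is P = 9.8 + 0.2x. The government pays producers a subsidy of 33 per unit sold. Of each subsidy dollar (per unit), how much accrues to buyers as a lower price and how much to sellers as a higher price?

Pre-subsidy: 348.875 - 0.625x = 9.8 + 0.2x gives x* = 411 and P* = 92.
With the subsidy, sellers receive Ps = Pb + 33 for each unit, where Pb is the price buyers pay.
On the curves, Pb = 348.875 - 0.625x and Ps = 9.8 + 0.2x; the wedge Ps − Pb = 33 gives 9.8 + 0.2x − (348.875 - 0.625x) = 33, so x' = 451.
Then Pb = 348.875 − 0.625·451 = 67 and Ps = 9.8 + 0.2·451 = 100.
Buyers' price falls by P* − Pb = 92 − 67 = 25; sellers' price rises by Ps − P* = 100 − 92 = 8.

Buyers gain 25 per unit; sellers gain 8 per unit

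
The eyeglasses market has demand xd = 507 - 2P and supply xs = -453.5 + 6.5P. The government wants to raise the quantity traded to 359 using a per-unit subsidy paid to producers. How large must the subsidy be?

Required subsidy s = 51 per unit

At x = 359, invert demand for the buyer price: Pb = (507 − 359)/2 = 74; invert supply for the seller price: Ps = (359 − (-453.5))/6.5 = 125.
The subsidy must fill the gap: s = Ps − Pb = 125 − 74 = 51.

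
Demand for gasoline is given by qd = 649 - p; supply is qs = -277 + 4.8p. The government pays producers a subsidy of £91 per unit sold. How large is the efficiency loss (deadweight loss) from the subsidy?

Pre-subsidy: 649 - p = -277 + 4.8p gives p* = 4630/29, q* = 14191/29.
With the subsidy, sellers receive ps = pb + 91 for each unit, where pb is the price buyers pay.
Supply in terms of pb becomes qs = -277 + 4.8(pb + 91) = 159.8 + 4.8pb. Setting this equal to demand: 649 - pb = 159.8 + 4.8pb, so pb = 2446/29.
Sellers receive ps = 2446/29 + 91 = 5085/29; q' = 649 − 1·(2446/29) = 16375/29.
The subsidy expands output by 16375/29 − 14191/29 = 2184/29 past the efficient level; on those units the gap between marginal cost and willingness to pay runs from 0 up to 91.
DWL = ½ × 91 × 2184/29 = 99372/29.

Deadweight loss = 99372/29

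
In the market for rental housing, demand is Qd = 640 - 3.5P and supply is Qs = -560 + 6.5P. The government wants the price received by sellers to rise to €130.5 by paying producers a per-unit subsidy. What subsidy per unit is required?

Required subsidy s = €30 per unit

At a seller price of 130.5, quantity supplied is -560 + 6.5·130.5 = 288.25.
Buyers absorb 288.25 only when they pay Pb with 640 − 3.5·Pb = 288.25, i.e. Pb = 100.5.
s = Ps − Pb = 130.5 − 100.5 = 30.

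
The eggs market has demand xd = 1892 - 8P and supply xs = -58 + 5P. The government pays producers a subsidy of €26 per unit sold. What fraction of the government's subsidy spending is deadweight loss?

DWL / government spending = 10/193

Pre-subsidy: 1892 - 8P = -58 + 5P gives P* = 150, x* = 692.
With the subsidy, sellers receive Ps = Pb + 26 for each unit, where Pb is the price buyers pay.
Supply in terms of Pb becomes xs = -58 + 5(Pb + 26) = 72 + 5Pb. Setting this equal to demand: 1892 - 8Pb = 72 + 5Pb, so Pb = 140.
Sellers receive Ps = 140 + 26 = 166; x' = 1892 − 8·140 = 772.
ΔCS = ½(692 + 772)(150 − 140) = 7320; ΔPS = ½(692 + 772)(166 − 150) = 11712.
Government spending = 26 × 772 = 20072.
DWL = ½ × 26 × (772 − 692) = 1040; fraction = 1040 / 20072 = 10/193.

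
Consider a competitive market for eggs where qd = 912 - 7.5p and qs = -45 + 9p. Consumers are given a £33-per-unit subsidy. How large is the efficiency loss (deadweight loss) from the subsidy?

Deadweight loss = £2227.5

Pre-subsidy: 912 - 7.5p = -45 + 9p gives p* = 58, q* = 477.
With the rebate, buyers effectively pay pb = ps − 33, where ps is the price sellers receive.
Demand in terms of ps becomes qd = 912 − 7.5(ps − 33) = 1159.5 - 7.5ps. Setting this equal to supply: 1159.5 - 7.5ps = -45 + 9ps, so ps = 73.
Buyers pay pb = 73 − 33 = 40; q' = -45 + 9·73 = 612.
The subsidy expands output by 612 − 477 = 135 past the efficient level; on those units the gap between marginal cost and willingness to pay runs from 0 up to 33.
DWL = ½ × 33 × 135 = 2227.5.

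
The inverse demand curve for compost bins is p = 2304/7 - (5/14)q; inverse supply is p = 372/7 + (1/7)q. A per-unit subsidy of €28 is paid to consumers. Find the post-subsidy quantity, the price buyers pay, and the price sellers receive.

Pre-subsidy: 2304/7 - (5/14)q = 372/7 + (1/7)q gives q* = 552 and p* = 132.
With the rebate, buyers effectively pay pb = ps − 28, where ps is the price sellers receive.
On the curves, pb = 2304/7 - (5/14)q and ps = 372/7 + (1/7)q; the wedge ps − pb = 28 gives 372/7 + (1/7)q − (2304/7 - (5/14)q) = 28, so q' = 608.
Then pb = 2304/7 − (5/14)·608 = 112 and ps = 372/7 + (1/7)·608 = 140.

q' = 608; buyers pay €112; sellers receive €140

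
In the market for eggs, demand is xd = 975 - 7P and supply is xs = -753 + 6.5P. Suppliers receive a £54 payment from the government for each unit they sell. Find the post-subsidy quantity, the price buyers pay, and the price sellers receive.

Pre-subsidy: 975 - 7P = -753 + 6.5P gives P* = 128, x* = 79.
With the subsidy, sellers receive Ps = Pb + 54 for each unit, where Pb is the price buyers pay.
Supply in terms of Pb becomes xs = -753 + 6.5(Pb + 54) = -402 + 6.5Pb. Setting this equal to demand: 975 - 7Pb = -402 + 6.5Pb, so Pb = 102.
Sellers receive Ps = 102 + 54 = 156; x' = 975 − 7·102 = 261.

x' = 261; buyers pay £102; sellers receive £156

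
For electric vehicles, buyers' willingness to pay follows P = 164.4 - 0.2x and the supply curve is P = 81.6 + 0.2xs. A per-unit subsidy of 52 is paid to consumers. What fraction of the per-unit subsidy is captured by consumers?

Consumer share = 0.5

Pre-subsidy: 164.4 - 0.2x = 81.6 + 0.2x gives x* = 207 and P* = 123.
With the rebate, buyers effectively pay Pb = Ps − 52, where Ps is the price sellers receive.
On the curves, Pb = 164.4 - 0.2x and Ps = 81.6 + 0.2x; the wedge Ps − Pb = 52 gives 81.6 + 0.2x − (164.4 - 0.2x) = 52, so x' = 337.
Then Pb = 164.4 − 0.2·337 = 97 and Ps = 81.6 + 0.2·337 = 149.
Buyers' price falls by P* − Pb = 123 − 97 = 26; sellers' price rises by Ps − P* = 149 − 123 = 26.
So consumers capture 26/52 = 0.5 of each unit of subsidy.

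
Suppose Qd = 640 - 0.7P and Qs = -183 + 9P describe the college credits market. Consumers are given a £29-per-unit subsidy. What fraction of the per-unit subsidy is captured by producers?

Producer share = 7/97

Pre-subsidy: 640 - 0.7P = -183 + 9P gives P* = 8230/97, Q* = 56319/97.
With the rebate, buyers effectively pay Pb = Ps − 29, where Ps is the price sellers receive.
Demand in terms of Ps becomes Qd = 640 − 0.7(Ps − 29) = 660.3 - 0.7Ps. Setting this equal to supply: 660.3 - 0.7Ps = -183 + 9Ps, so Ps = 8433/97.
Buyers pay Pb = 8433/97 − 29 = 5620/97; Q' = -183 + 9·(8433/97) = 58146/97.
Buyers' price falls by P* − Pb = 8230/97 − 5620/97 = 2610/97; sellers' price rises by Ps − P* = 8433/97 − 8230/97 = 203/97.
So producers capture (203/97)/29 = 7/97 of each unit of subsidy.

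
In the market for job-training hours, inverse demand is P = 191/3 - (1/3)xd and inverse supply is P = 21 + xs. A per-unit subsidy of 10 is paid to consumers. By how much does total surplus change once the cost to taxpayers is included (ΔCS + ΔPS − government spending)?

Net change in total surplus = -37.5

Pre-subsidy: 191/3 - (1/3)x = 21 + x gives x* = 32 and P* = 53.
With the rebate, buyers effectively pay Pb = Ps − 10, where Ps is the price sellers receive.
On the curves, Pb = 191/3 - (1/3)x and Ps = 21 + x; the wedge Ps − Pb = 10 gives 21 + x − (191/3 - (1/3)x) = 10, so x' = 39.5.
Then Pb = 191/3 − (1/3)·39.5 = 50.5 and Ps = 21 + 1·39.5 = 60.5.
ΔCS = ½(32 + 39.5)(53 − 50.5) = 89.375; ΔPS = ½(32 + 39.5)(60.5 − 53) = 268.125.
Government spending = 10 × 39.5 = 395.
Net change = 89.375 + 268.125 − 395 = -37.5. The loss equals the DWL triangle ½·10·7.5.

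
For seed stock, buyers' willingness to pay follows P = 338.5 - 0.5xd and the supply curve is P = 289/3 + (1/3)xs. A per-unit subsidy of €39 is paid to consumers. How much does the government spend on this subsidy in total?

Pre-subsidy: 338.5 - 0.5x = 289/3 + (1/3)x gives x* = 290.6 and P* = 193.2.
With the rebate, buyers effectively pay Pb = Ps − 39, where Ps is the price sellers receive.
On the curves, Pb = 338.5 - 0.5x and Ps = 289/3 + (1/3)x; the wedge Ps − Pb = 39 gives 289/3 + (1/3)x − (338.5 - 0.5x) = 39, so x' = 337.4.
Then Pb = 338.5 − 0.5·337.4 = 169.8 and Ps = 289/3 + (1/3)·337.4 = 208.8.
Government outlay = subsidy × quantity = 39 × 337.4 = 13158.6.

Government cost = €13158.6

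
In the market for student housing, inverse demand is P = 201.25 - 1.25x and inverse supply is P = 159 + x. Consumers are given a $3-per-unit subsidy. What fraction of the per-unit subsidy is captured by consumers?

Pre-subsidy: 201.25 - 1.25x = 159 + x gives x* = 169/9 and P* = 1600/9.
With the rebate, buyers effectively pay Pb = Ps − 3, where Ps is the price sellers receive.
On the curves, Pb = 201.25 - 1.25x and Ps = 159 + x; the wedge Ps − Pb = 3 gives 159 + x − (201.25 - 1.25x) = 3, so x' = 181/9.
Then Pb = 201.25 − 1.25·(181/9) = 1585/9 and Ps = 159 + 1·(181/9) = 1612/9.
Buyers' price falls by P* − Pb = 1600/9 − 1585/9 = 5/3; sellers' price rises by Ps − P* = 1612/9 − 1600/9 = 4/3.
So consumers capture (5/3)/3 = 5/9 of each unit of subsidy.

Consumer share = 5/9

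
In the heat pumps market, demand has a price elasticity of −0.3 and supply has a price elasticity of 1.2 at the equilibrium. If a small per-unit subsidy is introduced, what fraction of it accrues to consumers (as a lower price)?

For a small subsidy around the equilibrium, the benefit split depends on the relative slopes, which at a point are proportional to the elasticities.
Buyer share = εs/(εs + |εd|) = 1.2/(1.2 + 0.3) = 0.8; seller share = |εd|/(εs + |εd|) = 0.2.

Consumer share = 0.8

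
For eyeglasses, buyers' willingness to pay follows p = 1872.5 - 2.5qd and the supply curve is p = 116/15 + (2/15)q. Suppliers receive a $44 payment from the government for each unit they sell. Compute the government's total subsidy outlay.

Government cost = 2519572/79

Pre-subsidy: 1872.5 - 2.5q = 116/15 + (2/15)q gives q* = 55943/79 and p* = 8070/79.
With the subsidy, sellers receive ps = pb + 44 for each unit, where pb is the price buyers pay.
On the curves, pb = 1872.5 - 2.5q and ps = 116/15 + (2/15)q; the wedge ps − pb = 44 gives 116/15 + (2/15)q − (1872.5 - 2.5q) = 44, so q' = 57263/79.
Then pb = 1872.5 − 2.5·(57263/79) = 4770/79 and ps = 116/15 + (2/15)·(57263/79) = 8246/79.
Government outlay = subsidy × quantity = 44 × 57263/79 = 2519572/79.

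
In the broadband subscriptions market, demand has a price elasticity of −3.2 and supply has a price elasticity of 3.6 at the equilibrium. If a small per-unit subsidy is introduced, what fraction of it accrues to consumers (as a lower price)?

Consumer share = 9/17

For a small subsidy around the equilibrium, the benefit split depends on the relative slopes, which at a point are proportional to the elasticities.
Buyer share = εs/(εs + |εd|) = 3.6/(3.6 + 3.2) = 9/17; seller share = |εd|/(εs + |εd|) = 8/17.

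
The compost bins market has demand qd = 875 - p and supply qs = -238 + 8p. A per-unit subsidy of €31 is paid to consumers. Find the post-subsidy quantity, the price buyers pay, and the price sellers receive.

Pre-subsidy: 875 - p = -238 + 8p gives p* = 371/3, q* = 2254/3.
With the rebate, buyers effectively pay pb = ps − 31, where ps is the price sellers receive.
Demand in terms of ps becomes qd = 875 − 1(ps − 31) = 906 - ps. Setting this equal to supply: 906 - ps = -238 + 8ps, so ps = 1144/9.
Buyers pay pb = 1144/9 − 31 = 865/9; q' = -238 + 8·(1144/9) = 7010/9.

q' = 7010/9; buyers pay 865/9; sellers receive 1144/9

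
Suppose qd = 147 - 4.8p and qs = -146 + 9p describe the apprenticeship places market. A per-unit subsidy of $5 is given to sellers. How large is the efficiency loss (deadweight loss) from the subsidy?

Deadweight loss = 900/23

Pre-subsidy: 147 - 4.8p = -146 + 9p gives p* = 1465/69, q* = 1037/23.
With the subsidy, sellers receive ps = pb + 5 for each unit, where pb is the price buyers pay.
Supply in terms of pb becomes qs = -146 + 9(pb + 5) = -101 + 9pb. Setting this equal to demand: 147 - 4.8pb = -101 + 9pb, so pb = 1240/69.
Sellers receive ps = 1240/69 + 5 = 1585/69; q' = 147 − 4.8·(1240/69) = 1397/23.
The subsidy expands output by 1397/23 − 1037/23 = 360/23 past the efficient level; on those units the gap between marginal cost and willingness to pay runs from 0 up to 5.
DWL = ½ × 5 × 360/23 = 900/23.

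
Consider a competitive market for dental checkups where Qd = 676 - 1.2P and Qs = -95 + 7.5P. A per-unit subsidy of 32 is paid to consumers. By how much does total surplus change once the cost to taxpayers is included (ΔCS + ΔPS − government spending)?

Net change in total surplus = -15360/29

Pre-subsidy: 676 - 1.2P = -95 + 7.5P gives P* = 2570/29, Q* = 16520/29.
With the rebate, buyers effectively pay Pb = Ps − 32, where Ps is the price sellers receive.
Demand in terms of Ps becomes Qd = 676 − 1.2(Ps − 32) = 714.4 - 1.2Ps. Setting this equal to supply: 714.4 - 1.2Ps = -95 + 7.5Ps, so Ps = 2698/29.
Buyers pay Pb = 2698/29 − 32 = 1770/29; Q' = -95 + 7.5·(2698/29) = 17480/29.
ΔCS = ½(16520/29 + 17480/29)(2570/29 − 1770/29) = 13600000/841; ΔPS = ½(16520/29 + 17480/29)(2698/29 − 2570/29) = 2176000/841.
Government spending = 32 × 17480/29 = 559360/29.
Net change = 13600000/841 + 2176000/841 − 559360/29 = -15360/29. The loss equals the DWL triangle ½·32·960/29.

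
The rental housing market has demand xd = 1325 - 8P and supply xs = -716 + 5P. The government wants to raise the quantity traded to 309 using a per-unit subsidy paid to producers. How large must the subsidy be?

Required subsidy s = 78 per unit

At x = 309, invert demand for the buyer price: Pb = (1325 − 309)/8 = 127; invert supply for the seller price: Ps = (309 − (-716))/5 = 205.
The subsidy must fill the gap: s = Ps − Pb = 205 − 127 = 78.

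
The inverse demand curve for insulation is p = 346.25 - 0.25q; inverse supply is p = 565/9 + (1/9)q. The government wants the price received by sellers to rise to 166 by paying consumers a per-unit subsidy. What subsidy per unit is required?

At a seller price of 166, quantity supplied is -565 + 9·166 = 929.
Buyers absorb 929 only when they pay pb = 346.25 − 0.25·929 = 114.
s = ps − pb = 166 − 114 = 52.

Required subsidy s = 52 per unit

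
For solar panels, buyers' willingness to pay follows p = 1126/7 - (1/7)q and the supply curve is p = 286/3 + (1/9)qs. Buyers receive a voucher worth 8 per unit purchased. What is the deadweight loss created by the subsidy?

Pre-subsidy: 1126/7 - (1/7)q = 286/3 + (1/9)q gives q* = 258 and p* = 124.
With the rebate, buyers effectively pay pb = ps − 8, where ps is the price sellers receive.
On the curves, pb = 1126/7 - (1/7)q and ps = 286/3 + (1/9)q; the wedge ps − pb = 8 gives 286/3 + (1/9)q − (1126/7 - (1/7)q) = 8, so q' = 289.5.
Then pb = 1126/7 − (1/7)·289.5 = 119.5 and ps = 286/3 + (1/9)·289.5 = 127.5.
The subsidy expands output by 289.5 − 258 = 31.5 past the efficient level; on those units the gap between marginal cost and willingness to pay runs from 0 up to 8.
DWL = ½ × 8 × 31.5 = 126.

Deadweight loss = 126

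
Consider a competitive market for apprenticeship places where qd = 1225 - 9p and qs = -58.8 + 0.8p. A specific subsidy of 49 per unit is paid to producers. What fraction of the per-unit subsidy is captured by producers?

Pre-subsidy: 1225 - 9p = -58.8 + 0.8p gives p* = 131, q* = 46.
With the subsidy, sellers receive ps = pb + 49 for each unit, where pb is the price buyers pay.
Supply in terms of pb becomes qs = -58.8 + 0.8(pb + 49) = -19.6 + 0.8pb. Setting this equal to demand: 1225 - 9pb = -19.6 + 0.8pb, so pb = 127.
Sellers receive ps = 127 + 49 = 176; q' = 1225 − 9·127 = 82.
Buyers' price falls by p* − pb = 131 − 127 = 4; sellers' price rises by ps − p* = 176 − 131 = 45.
So producers capture 45/49 = 45/49 of each unit of subsidy.

Producer share = 45/49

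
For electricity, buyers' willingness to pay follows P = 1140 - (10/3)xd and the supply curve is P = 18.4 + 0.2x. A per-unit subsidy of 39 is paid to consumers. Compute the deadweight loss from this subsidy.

Pre-subsidy: 1140 - (10/3)x = 18.4 + 0.2x gives x* = 16824/53 and P* = 4340/53.
With the rebate, buyers effectively pay Pb = Ps − 39, where Ps is the price sellers receive.
On the curves, Pb = 1140 - (10/3)x and Ps = 18.4 + 0.2x; the wedge Ps − Pb = 39 gives 18.4 + 0.2x − (1140 - (10/3)x) = 39, so x' = 17409/53.
Then Pb = 1140 − (10/3)·(17409/53) = 2390/53 and Ps = 18.4 + 0.2·(17409/53) = 4457/53.
The subsidy expands output by 17409/53 − 16824/53 = 585/53 past the efficient level; on those units the gap between marginal cost and willingness to pay runs from 0 up to 39.
DWL = ½ × 39 × 585/53 = 22815/106.

Deadweight loss = 22815/106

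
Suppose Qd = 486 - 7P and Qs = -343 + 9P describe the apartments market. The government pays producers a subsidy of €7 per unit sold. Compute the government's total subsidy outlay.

Government cost = €1056.125

Pre-subsidy: 486 - 7P = -343 + 9P gives P* = 51.8125, Q* = 123.3125.
With the subsidy, sellers receive Ps = Pb + 7 for each unit, where Pb is the price buyers pay.
Supply in terms of Pb becomes Qs = -343 + 9(Pb + 7) = -280 + 9Pb. Setting this equal to demand: 486 - 7Pb = -280 + 9Pb, so Pb = 47.875.
Sellers receive Ps = 47.875 + 7 = 54.875; Q' = 486 − 7·47.875 = 150.875.
Government outlay = subsidy × quantity = 7 × 150.875 = 1056.125.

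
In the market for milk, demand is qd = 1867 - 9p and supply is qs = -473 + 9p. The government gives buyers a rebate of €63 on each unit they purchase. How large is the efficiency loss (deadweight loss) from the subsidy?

Pre-subsidy: 1867 - 9p = -473 + 9p gives p* = 130, q* = 697.
With the rebate, buyers effectively pay pb = ps − 63, where ps is the price sellers receive.
Demand in terms of ps becomes qd = 1867 − 9(ps − 63) = 2434 - 9ps. Setting this equal to supply: 2434 - 9ps = -473 + 9ps, so ps = 161.5.
Buyers pay pb = 161.5 − 63 = 98.5; q' = -473 + 9·161.5 = 980.5.
The subsidy expands output by 980.5 − 697 = 283.5 past the efficient level; on those units the gap between marginal cost and willingness to pay runs from 0 up to 63.
DWL = ½ × 63 × 283.5 = 8930.25.

Deadweight loss = €8930.25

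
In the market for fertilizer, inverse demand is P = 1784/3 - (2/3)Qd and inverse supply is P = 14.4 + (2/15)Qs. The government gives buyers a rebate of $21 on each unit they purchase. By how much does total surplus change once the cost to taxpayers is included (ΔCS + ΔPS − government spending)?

Net change in total surplus = -$275.625

Pre-subsidy: 1784/3 - (2/3)Q = 14.4 + (2/15)Q gives Q* = 2176/3 and P* = 1000/9.
With the rebate, buyers effectively pay Pb = Ps − 21, where Ps is the price sellers receive.
On the curves, Pb = 1784/3 - (2/3)Q and Ps = 14.4 + (2/15)Q; the wedge Ps − Pb = 21 gives 14.4 + (2/15)Q − (1784/3 - (2/3)Q) = 21, so Q' = 9019/12.
Then Pb = 1784/3 − (2/3)·(9019/12) = 1685/18 and Ps = 14.4 + (2/15)·(9019/12) = 2063/18.
ΔCS = ½(2176/3 + 9019/12)(1000/9 − 1685/18) = 620305/48; ΔPS = ½(2176/3 + 9019/12)(2063/18 − 1000/9) = 124061/48.
Government spending = 21 × 9019/12 = 15783.25.
Net change = 620305/48 + 124061/48 − 15783.25 = -275.625. The loss equals the DWL triangle ½·21·26.25.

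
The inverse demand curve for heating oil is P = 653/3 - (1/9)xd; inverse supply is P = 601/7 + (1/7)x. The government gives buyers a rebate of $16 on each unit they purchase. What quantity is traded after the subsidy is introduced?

x' = 582

Pre-subsidy: 653/3 - (1/9)x = 601/7 + (1/7)x gives x* = 519 and P* = 160.
With the rebate, buyers effectively pay Pb = Ps − 16, where Ps is the price sellers receive.
On the curves, Pb = 653/3 - (1/9)x and Ps = 601/7 + (1/7)x; the wedge Ps − Pb = 16 gives 601/7 + (1/7)x − (653/3 - (1/9)x) = 16, so x' = 582.
Then Pb = 653/3 − (1/9)·582 = 153 and Ps = 601/7 + (1/7)·582 = 169.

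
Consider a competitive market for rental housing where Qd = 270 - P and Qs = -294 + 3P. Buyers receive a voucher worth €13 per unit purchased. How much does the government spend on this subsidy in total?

Pre-subsidy: 270 - P = -294 + 3P gives P* = 141, Q* = 129.
With the rebate, buyers effectively pay Pb = Ps − 13, where Ps is the price sellers receive.
Demand in terms of Ps becomes Qd = 270 − 1(Ps − 13) = 283 - Ps. Setting this equal to supply: 283 - Ps = -294 + 3Ps, so Ps = 144.25.
Buyers pay Pb = 144.25 − 13 = 131.25; Q' = -294 + 3·144.25 = 138.75.
Government outlay = subsidy × quantity = 13 × 138.75 = 1803.75.

Government cost = €1803.75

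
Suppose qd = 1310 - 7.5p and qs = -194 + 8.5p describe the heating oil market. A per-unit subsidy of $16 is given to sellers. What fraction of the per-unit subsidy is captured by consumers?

Pre-subsidy: 1310 - 7.5p = -194 + 8.5p gives p* = 94, q* = 605.
With the subsidy, sellers receive ps = pb + 16 for each unit, where pb is the price buyers pay.
Supply in terms of pb becomes qs = -194 + 8.5(pb + 16) = -58 + 8.5pb. Setting this equal to demand: 1310 - 7.5pb = -58 + 8.5pb, so pb = 85.5.
Sellers receive ps = 85.5 + 16 = 101.5; q' = 1310 − 7.5·85.5 = 668.75.
Buyers' price falls by p* − pb = 94 − 85.5 = 8.5; sellers' price rises by ps − p* = 101.5 − 94 = 7.5.
So consumers capture 8.5/16 = 0.53125 of each unit of subsidy.

Consumer share = 0.53125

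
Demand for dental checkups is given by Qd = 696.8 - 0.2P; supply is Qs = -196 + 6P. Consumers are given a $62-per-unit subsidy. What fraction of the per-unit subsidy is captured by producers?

Producer share = 1/31

Pre-subsidy: 696.8 - 0.2P = -196 + 6P gives P* = 144, Q* = 668.
With the rebate, buyers effectively pay Pb = Ps − 62, where Ps is the price sellers receive.
Demand in terms of Ps becomes Qd = 696.8 − 0.2(Ps − 62) = 709.2 - 0.2Ps. Setting this equal to supply: 709.2 - 0.2Ps = -196 + 6Ps, so Ps = 146.
Buyers pay Pb = 146 − 62 = 84; Q' = -196 + 6·146 = 680.
Buyers' price falls by P* − Pb = 144 − 84 = 60; sellers' price rises by Ps − P* = 146 − 144 = 2.
So producers capture 2/62 = 1/31 of each unit of subsidy.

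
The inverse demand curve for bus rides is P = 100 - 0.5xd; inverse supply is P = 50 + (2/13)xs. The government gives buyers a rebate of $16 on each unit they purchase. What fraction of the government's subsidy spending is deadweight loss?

DWL / government spending = 4/33

Pre-subsidy: 100 - 0.5x = 50 + (2/13)x gives x* = 1300/17 and P* = 1050/17.
With the rebate, buyers effectively pay Pb = Ps − 16, where Ps is the price sellers receive.
On the curves, Pb = 100 - 0.5x and Ps = 50 + (2/13)x; the wedge Ps − Pb = 16 gives 50 + (2/13)x − (100 - 0.5x) = 16, so x' = 1716/17.
Then Pb = 100 − 0.5·(1716/17) = 842/17 and Ps = 50 + (2/13)·(1716/17) = 1114/17.
ΔCS = ½(1300/17 + 1716/17)(1050/17 − 842/17) = 313664/289; ΔPS = ½(1300/17 + 1716/17)(1114/17 − 1050/17) = 96512/289.
Government spending = 16 × 1716/17 = 27456/17.
DWL = ½ × 16 × (1716/17 − 1300/17) = 3328/17; fraction = (3328/17) / (27456/17) = 4/33.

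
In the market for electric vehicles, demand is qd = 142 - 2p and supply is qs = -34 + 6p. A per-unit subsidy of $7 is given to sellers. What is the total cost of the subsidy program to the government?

Pre-subsidy: 142 - 2p = -34 + 6p gives p* = 22, q* = 98.
With the subsidy, sellers receive ps = pb + 7 for each unit, where pb is the price buyers pay.
Supply in terms of pb becomes qs = -34 + 6(pb + 7) = 8 + 6pb. Setting this equal to demand: 142 - 2pb = 8 + 6pb, so pb = 16.75.
Sellers receive ps = 16.75 + 7 = 23.75; q' = 142 − 2·16.75 = 108.5.
Government outlay = subsidy × quantity = 7 × 108.5 = 759.5.

Government cost = $759.5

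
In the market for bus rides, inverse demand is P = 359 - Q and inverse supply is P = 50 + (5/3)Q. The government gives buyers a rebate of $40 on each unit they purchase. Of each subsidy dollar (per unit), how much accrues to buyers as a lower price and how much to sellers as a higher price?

Pre-subsidy: 359 - Q = 50 + (5/3)Q gives Q* = 115.875 and P* = 243.125.
With the rebate, buyers effectively pay Pb = Ps − 40, where Ps is the price sellers receive.
On the curves, Pb = 359 - Q and Ps = 50 + (5/3)Q; the wedge Ps − Pb = 40 gives 50 + (5/3)Q − (359 - Q) = 40, so Q' = 130.875.
Then Pb = 359 − 1·130.875 = 228.125 and Ps = 50 + (5/3)·130.875 = 268.125.
Buyers' price falls by P* − Pb = 243.125 − 228.125 = 15; sellers' price rises by Ps − P* = 268.125 − 243.125 = 25.

Buyers gain $15 per unit; sellers gain $25 per unit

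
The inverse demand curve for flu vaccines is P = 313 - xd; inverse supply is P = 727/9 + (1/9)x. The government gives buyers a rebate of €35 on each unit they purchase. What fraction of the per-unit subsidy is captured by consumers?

Consumer share = 0.9

Pre-subsidy: 313 - x = 727/9 + (1/9)x gives x* = 209 and P* = 104.
With the rebate, buyers effectively pay Pb = Ps − 35, where Ps is the price sellers receive.
On the curves, Pb = 313 - x and Ps = 727/9 + (1/9)x; the wedge Ps − Pb = 35 gives 727/9 + (1/9)x − (313 - x) = 35, so x' = 240.5.
Then Pb = 313 − 1·240.5 = 72.5 and Ps = 727/9 + (1/9)·240.5 = 107.5.
Buyers' price falls by P* − Pb = 104 − 72.5 = 31.5; sellers' price rises by Ps − P* = 107.5 − 104 = 3.5.
So consumers capture 31.5/35 = 0.9 of each unit of subsidy.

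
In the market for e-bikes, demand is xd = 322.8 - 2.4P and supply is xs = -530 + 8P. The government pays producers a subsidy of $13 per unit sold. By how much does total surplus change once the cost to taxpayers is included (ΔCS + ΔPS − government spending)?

Pre-subsidy: 322.8 - 2.4P = -530 + 8P gives P* = 82, x* = 126.
With the subsidy, sellers receive Ps = Pb + 13 for each unit, where Pb is the price buyers pay.
Supply in terms of Pb becomes xs = -530 + 8(Pb + 13) = -426 + 8Pb. Setting this equal to demand: 322.8 - 2.4Pb = -426 + 8Pb, so Pb = 72.
Sellers receive Ps = 72 + 13 = 85; x' = 322.8 − 2.4·72 = 150.
ΔCS = ½(126 + 150)(82 − 72) = 1380; ΔPS = ½(126 + 150)(85 − 82) = 414.
Government spending = 13 × 150 = 1950.
Net change = 1380 + 414 − 1950 = -156. The loss equals the DWL triangle ½·13·24.

Net change in total surplus = -$156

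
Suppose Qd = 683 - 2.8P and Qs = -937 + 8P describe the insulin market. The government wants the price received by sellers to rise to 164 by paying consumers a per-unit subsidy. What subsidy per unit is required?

At a seller price of 164, quantity supplied is -937 + 8·164 = 375.
Buyers absorb 375 only when they pay Pb with 683 − 2.8·Pb = 375, i.e. Pb = 110.
s = Ps − Pb = 164 − 110 = 54.

Required subsidy s = 54 per unit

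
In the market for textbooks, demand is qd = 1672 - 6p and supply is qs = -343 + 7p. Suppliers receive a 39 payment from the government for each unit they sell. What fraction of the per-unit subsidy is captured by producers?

Producer share = 6/13

Pre-subsidy: 1672 - 6p = -343 + 7p gives p* = 155, q* = 742.
With the subsidy, sellers receive ps = pb + 39 for each unit, where pb is the price buyers pay.
Supply in terms of pb becomes qs = -343 + 7(pb + 39) = -70 + 7pb. Setting this equal to demand: 1672 - 6pb = -70 + 7pb, so pb = 134.
Sellers receive ps = 134 + 39 = 173; q' = 1672 − 6·134 = 868.
Buyers' price falls by p* − pb = 155 − 134 = 21; sellers' price rises by ps − p* = 173 − 155 = 18.
So producers capture 18/39 = 6/13 of each unit of subsidy.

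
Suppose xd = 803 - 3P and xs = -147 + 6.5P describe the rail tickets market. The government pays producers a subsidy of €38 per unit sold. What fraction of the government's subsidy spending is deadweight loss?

Pre-subsidy: 803 - 3P = -147 + 6.5P gives P* = 100, x* = 503.
With the subsidy, sellers receive Ps = Pb + 38 for each unit, where Pb is the price buyers pay.
Supply in terms of Pb becomes xs = -147 + 6.5(Pb + 38) = 100 + 6.5Pb. Setting this equal to demand: 803 - 3Pb = 100 + 6.5Pb, so Pb = 74.
Sellers receive Ps = 74 + 38 = 112; x' = 803 − 3·74 = 581.
ΔCS = ½(503 + 581)(100 − 74) = 14092; ΔPS = ½(503 + 581)(112 − 100) = 6504.
Government spending = 38 × 581 = 22078.
DWL = ½ × 38 × (581 − 503) = 1482; fraction = 1482 / 22078 = 39/581.

DWL / government spending = 39/581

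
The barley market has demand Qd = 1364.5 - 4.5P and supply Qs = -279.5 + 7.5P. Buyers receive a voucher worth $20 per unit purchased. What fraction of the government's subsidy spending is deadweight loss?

DWL / government spending = 225/6434

Pre-subsidy: 1364.5 - 4.5P = -279.5 + 7.5P gives P* = 137, Q* = 748.
With the rebate, buyers effectively pay Pb = Ps − 20, where Ps is the price sellers receive.
Demand in terms of Ps becomes Qd = 1364.5 − 4.5(Ps − 20) = 1454.5 - 4.5Ps. Setting this equal to supply: 1454.5 - 4.5Ps = -279.5 + 7.5Ps, so Ps = 144.5.
Buyers pay Pb = 144.5 − 20 = 124.5; Q' = -279.5 + 7.5·144.5 = 804.25.
ΔCS = ½(748 + 804.25)(137 − 124.5) = 9701.5625; ΔPS = ½(748 + 804.25)(144.5 − 137) = 5820.9375.
Government spending = 20 × 804.25 = 16085.
DWL = ½ × 20 × (804.25 − 748) = 562.5; fraction = 562.5 / 16085 = 225/6434.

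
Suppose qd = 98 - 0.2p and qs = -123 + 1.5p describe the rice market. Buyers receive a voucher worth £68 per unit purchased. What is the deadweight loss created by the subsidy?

Deadweight loss = £408

Pre-subsidy: 98 - 0.2p = -123 + 1.5p gives p* = 130, q* = 72.
With the rebate, buyers effectively pay pb = ps − 68, where ps is the price sellers receive.
Demand in terms of ps becomes qd = 98 − 0.2(ps − 68) = 111.6 - 0.2ps. Setting this equal to supply: 111.6 - 0.2ps = -123 + 1.5ps, so ps = 138.
Buyers pay pb = 138 − 68 = 70; q' = -123 + 1.5·138 = 84.
The subsidy expands output by 84 − 72 = 12 past the efficient level; on those units the gap between marginal cost and willingness to pay runs from 0 up to 68.
DWL = ½ × 68 × 12 = 408.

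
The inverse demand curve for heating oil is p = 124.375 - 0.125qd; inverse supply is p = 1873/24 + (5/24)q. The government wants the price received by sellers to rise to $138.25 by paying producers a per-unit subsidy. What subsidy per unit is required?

At a seller price of 138.25, quantity supplied is -374.6 + 4.8·138.25 = 289.
Buyers absorb 289 only when they pay pb = 124.375 − 0.125·289 = 88.25.
s = ps − pb = 138.25 − 88.25 = 50.

Required subsidy s = $50 per unit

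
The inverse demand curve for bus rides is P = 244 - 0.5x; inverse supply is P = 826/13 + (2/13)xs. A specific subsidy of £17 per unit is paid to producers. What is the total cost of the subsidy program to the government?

Pre-subsidy: 244 - 0.5x = 826/13 + (2/13)x gives x* = 276 and P* = 106.
With the subsidy, sellers receive Ps = Pb + 17 for each unit, where Pb is the price buyers pay.
On the curves, Pb = 244 - 0.5x and Ps = 826/13 + (2/13)x; the wedge Ps − Pb = 17 gives 826/13 + (2/13)x − (244 - 0.5x) = 17, so x' = 302.
Then Pb = 244 − 0.5·302 = 93 and Ps = 826/13 + (2/13)·302 = 110.
Government outlay = subsidy × quantity = 17 × 302 = 5134.

Government cost = £5134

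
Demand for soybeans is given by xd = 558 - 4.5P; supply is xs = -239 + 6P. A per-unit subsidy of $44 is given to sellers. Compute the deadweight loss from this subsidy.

Pre-subsidy: 558 - 4.5P = -239 + 6P gives P* = 1594/21, x* = 1515/7.
With the subsidy, sellers receive Ps = Pb + 44 for each unit, where Pb is the price buyers pay.
Supply in terms of Pb becomes xs = -239 + 6(Pb + 44) = 25 + 6Pb. Setting this equal to demand: 558 - 4.5Pb = 25 + 6Pb, so Pb = 1066/21.
Sellers receive Ps = 1066/21 + 44 = 1990/21; x' = 558 − 4.5·(1066/21) = 2307/7.
The subsidy expands output by 2307/7 − 1515/7 = 792/7 past the efficient level; on those units the gap between marginal cost and willingness to pay runs from 0 up to 44.
DWL = ½ × 44 × 792/7 = 17424/7.

Deadweight loss = 17424/7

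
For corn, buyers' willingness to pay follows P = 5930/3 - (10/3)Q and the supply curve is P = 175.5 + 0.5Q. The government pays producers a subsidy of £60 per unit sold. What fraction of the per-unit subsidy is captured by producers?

Pre-subsidy: 5930/3 - (10/3)Q = 175.5 + 0.5Q gives Q* = 10807/23 and P* = 9440/23.
With the subsidy, sellers receive Ps = Pb + 60 for each unit, where Pb is the price buyers pay.
On the curves, Pb = 5930/3 - (10/3)Q and Ps = 175.5 + 0.5Q; the wedge Ps − Pb = 60 gives 175.5 + 0.5Q − (5930/3 - (10/3)Q) = 60, so Q' = 11167/23.
Then Pb = 5930/3 − (10/3)·(11167/23) = 8240/23 and Ps = 175.5 + 0.5·(11167/23) = 9620/23.
Buyers' price falls by P* − Pb = 9440/23 − 8240/23 = 1200/23; sellers' price rises by Ps − P* = 9620/23 − 9440/23 = 180/23.
So producers capture (180/23)/60 = 3/23 of each unit of subsidy.

Producer share = 3/23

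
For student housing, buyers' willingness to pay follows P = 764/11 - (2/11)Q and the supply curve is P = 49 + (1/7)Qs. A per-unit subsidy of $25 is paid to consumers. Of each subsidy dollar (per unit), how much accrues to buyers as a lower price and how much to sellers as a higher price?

Buyers gain $14 per unit; sellers gain $11 per unit

Pre-subsidy: 764/11 - (2/11)Q = 49 + (1/7)Q gives Q* = 63 and P* = 58.
With the rebate, buyers effectively pay Pb = Ps − 25, where Ps is the price sellers receive.
On the curves, Pb = 764/11 - (2/11)Q and Ps = 49 + (1/7)Q; the wedge Ps − Pb = 25 gives 49 + (1/7)Q − (764/11 - (2/11)Q) = 25, so Q' = 140.
Then Pb = 764/11 − (2/11)·140 = 44 and Ps = 49 + (1/7)·140 = 69.
Buyers' price falls by P* − Pb = 58 − 44 = 14; sellers' price rises by Ps − P* = 69 − 58 = 11.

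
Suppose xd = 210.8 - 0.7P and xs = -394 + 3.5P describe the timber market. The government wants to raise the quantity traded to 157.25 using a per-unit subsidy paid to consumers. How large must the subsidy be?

At x = 157.25, invert demand for the buyer price: Pb = (210.8 − 157.25)/0.7 = 76.5; invert supply for the seller price: Ps = (157.25 − (-394))/3.5 = 157.5.
The subsidy must fill the gap: s = Ps − Pb = 157.5 − 76.5 = 81.

Required subsidy s = 81 per unit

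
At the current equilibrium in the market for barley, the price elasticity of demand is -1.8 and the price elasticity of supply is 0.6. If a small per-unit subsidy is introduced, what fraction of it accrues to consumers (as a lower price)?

For a small subsidy around the equilibrium, the benefit split depends on the relative slopes, which at a point are proportional to the elasticities.
Buyer share = εs/(εs + |εd|) = 0.6/(0.6 + 1.8) = 0.25; seller share = |εd|/(εs + |εd|) = 0.75.

Consumer share = 0.25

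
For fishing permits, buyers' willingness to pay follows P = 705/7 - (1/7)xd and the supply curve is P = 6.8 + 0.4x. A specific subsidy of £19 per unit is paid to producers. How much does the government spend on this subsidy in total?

Government cost = £3952

Pre-subsidy: 705/7 - (1/7)x = 6.8 + 0.4x gives x* = 173 and P* = 76.
With the subsidy, sellers receive Ps = Pb + 19 for each unit, where Pb is the price buyers pay.
On the curves, Pb = 705/7 - (1/7)x and Ps = 6.8 + 0.4x; the wedge Ps − Pb = 19 gives 6.8 + 0.4x − (705/7 - (1/7)x) = 19, so x' = 208.
Then Pb = 705/7 − (1/7)·208 = 71 and Ps = 6.8 + 0.4·208 = 90.
Government outlay = subsidy × quantity = 19 × 208 = 3952.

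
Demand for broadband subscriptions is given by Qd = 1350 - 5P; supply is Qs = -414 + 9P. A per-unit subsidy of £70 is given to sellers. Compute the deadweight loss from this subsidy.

Pre-subsidy: 1350 - 5P = -414 + 9P gives P* = 126, Q* = 720.
With the subsidy, sellers receive Ps = Pb + 70 for each unit, where Pb is the price buyers pay.
Supply in terms of Pb becomes Qs = -414 + 9(Pb + 70) = 216 + 9Pb. Setting this equal to demand: 1350 - 5Pb = 216 + 9Pb, so Pb = 81.
Sellers receive Ps = 81 + 70 = 151; Q' = 1350 − 5·81 = 945.
The subsidy expands output by 945 − 720 = 225 past the efficient level; on those units the gap between marginal cost and willingness to pay runs from 0 up to 70.
DWL = ½ × 70 × 225 = 7875.

Deadweight loss = £7875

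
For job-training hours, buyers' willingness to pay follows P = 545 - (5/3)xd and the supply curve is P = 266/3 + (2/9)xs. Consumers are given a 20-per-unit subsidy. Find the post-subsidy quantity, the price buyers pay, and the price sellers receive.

x' = 4287/17; buyers pay 2120/17; sellers receive 2460/17

Pre-subsidy: 545 - (5/3)x = 266/3 + (2/9)x gives x* = 4107/17 and P* = 2420/17.
With the rebate, buyers effectively pay Pb = Ps − 20, where Ps is the price sellers receive.
On the curves, Pb = 545 - (5/3)x and Ps = 266/3 + (2/9)x; the wedge Ps − Pb = 20 gives 266/3 + (2/9)x − (545 - (5/3)x) = 20, so x' = 4287/17.
Then Pb = 545 − (5/3)·(4287/17) = 2120/17 and Ps = 266/3 + (2/9)·(4287/17) = 2460/17.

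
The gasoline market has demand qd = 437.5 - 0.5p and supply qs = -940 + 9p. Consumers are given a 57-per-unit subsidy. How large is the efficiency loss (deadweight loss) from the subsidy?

Pre-subsidy: 437.5 - 0.5p = -940 + 9p gives p* = 145, q* = 365.
With the rebate, buyers effectively pay pb = ps − 57, where ps is the price sellers receive.
Demand in terms of ps becomes qd = 437.5 − 0.5(ps − 57) = 466 - 0.5ps. Setting this equal to supply: 466 - 0.5ps = -940 + 9ps, so ps = 148.
Buyers pay pb = 148 − 57 = 91; q' = -940 + 9·148 = 392.
The subsidy expands output by 392 − 365 = 27 past the efficient level; on those units the gap between marginal cost and willingness to pay runs from 0 up to 57.
DWL = ½ × 57 × 27 = 769.5.

Deadweight loss = 769.5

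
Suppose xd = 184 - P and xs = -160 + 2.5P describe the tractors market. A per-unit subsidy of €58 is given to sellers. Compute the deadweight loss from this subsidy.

Pre-subsidy: 184 - P = -160 + 2.5P gives P* = 688/7, x* = 600/7.
With the subsidy, sellers receive Ps = Pb + 58 for each unit, where Pb is the price buyers pay.
Supply in terms of Pb becomes xs = -160 + 2.5(Pb + 58) = -15 + 2.5Pb. Setting this equal to demand: 184 - Pb = -15 + 2.5Pb, so Pb = 398/7.
Sellers receive Ps = 398/7 + 58 = 804/7; x' = 184 − 1·(398/7) = 890/7.
The subsidy expands output by 890/7 − 600/7 = 290/7 past the efficient level; on those units the gap between marginal cost and willingness to pay runs from 0 up to 58.
DWL = ½ × 58 × 290/7 = 8410/7.

Deadweight loss = 8410/7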